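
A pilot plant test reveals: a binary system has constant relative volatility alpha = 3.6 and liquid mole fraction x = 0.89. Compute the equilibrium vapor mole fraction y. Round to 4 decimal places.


y = alpha*x / (1 + (alpha-1)*x)
y = 3.6*0.89 / (1 + (3.6-1)*0.89)
y = 3.204 / (1 + 2.314)
y = 3.204 / 3.314
y = 0.9668


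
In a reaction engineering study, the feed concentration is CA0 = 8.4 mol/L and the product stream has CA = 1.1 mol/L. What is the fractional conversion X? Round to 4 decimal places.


X = (CA0 - CA) / CA0
X = (8.4 - 1.1) / 8.4
X = 7.3 / 8.4
X = 0.8690


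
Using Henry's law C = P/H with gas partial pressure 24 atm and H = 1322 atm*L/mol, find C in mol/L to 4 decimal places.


C = P / H
C = 24 / 1322
C = 0.0182 mol/L


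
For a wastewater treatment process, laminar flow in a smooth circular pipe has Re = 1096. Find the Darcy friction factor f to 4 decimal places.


f = 64 / Re
f = 64 / 1096
f = 0.0584


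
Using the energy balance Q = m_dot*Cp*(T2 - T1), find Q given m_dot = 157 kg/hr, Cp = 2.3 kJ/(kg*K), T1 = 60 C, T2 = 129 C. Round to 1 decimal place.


Q = m_dot * Cp * (T2 - T1)
Q = 157 * 2.3 * (129 - 60)
Q = 157 * 2.3 * 69
Q = 24915.9 kJ/hr


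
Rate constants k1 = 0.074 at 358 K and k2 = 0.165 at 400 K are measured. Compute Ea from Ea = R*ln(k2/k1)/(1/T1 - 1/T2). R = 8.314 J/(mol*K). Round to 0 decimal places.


Ea = R * ln(k2/k1) / (1/T1 - 1/T2)
ln(k2/k1) = ln(0.165/0.074) = 0.8018804
1/T1 - 1/T2 = 1/358 - 1/400 = 0.000293296089
Ea = 8.314 * 0.8018804 / 0.000293296089
Ea = 22731 J/mol


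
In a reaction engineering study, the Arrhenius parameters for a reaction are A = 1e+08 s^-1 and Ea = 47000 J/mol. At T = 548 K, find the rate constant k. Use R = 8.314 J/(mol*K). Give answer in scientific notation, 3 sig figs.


k = A * exp(-Ea/(R*T))
k = 1e+08 * exp(-47000 / (8.314 * 548))
k = 1e+08 * exp(-10.315904)
k = 3.31e+03


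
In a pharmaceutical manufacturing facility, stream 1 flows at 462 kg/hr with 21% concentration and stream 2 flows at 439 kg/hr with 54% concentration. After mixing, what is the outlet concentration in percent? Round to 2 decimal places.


Mass balance on solute: F1*x1 + F2*x2 = F3*x3
F3 = F1 + F2 = 462 + 439 = 901 kg/hr
x3 = (F1*x1 + F2*x2)/F3
x3 = (462*0.21 + 439*0.54) / 901
x3 = 37.08%


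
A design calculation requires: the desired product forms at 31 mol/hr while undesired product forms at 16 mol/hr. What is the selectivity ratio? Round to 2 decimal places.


S = desired product rate / undesired product rate
S = 31 / 16
S = 1.94


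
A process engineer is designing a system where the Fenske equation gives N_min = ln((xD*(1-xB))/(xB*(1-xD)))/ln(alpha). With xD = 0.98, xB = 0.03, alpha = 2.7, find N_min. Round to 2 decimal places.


N_min = ln((xD*(1-xB))/(xB*(1-xD))) / ln(alpha)
Numerator inside ln: 0.9506 / 0.0006 = 1584.333333
ln(1584.333333) = 7.367919
ln(alpha) = ln(2.7) = 0.993252
N_min = 7.367919 / 0.993252 = 7.42


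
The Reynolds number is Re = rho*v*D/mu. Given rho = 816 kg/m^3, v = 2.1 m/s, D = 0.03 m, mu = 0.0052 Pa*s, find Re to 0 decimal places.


Re = rho * v * D / mu
Re = 816 * 2.1 * 0.03 / 0.0052
Re = 51.408 / 0.0052
Re = 9886


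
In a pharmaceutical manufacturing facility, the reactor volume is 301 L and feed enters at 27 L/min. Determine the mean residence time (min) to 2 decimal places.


tau = V / v0
tau = 301 / 27
tau = 11.15 min


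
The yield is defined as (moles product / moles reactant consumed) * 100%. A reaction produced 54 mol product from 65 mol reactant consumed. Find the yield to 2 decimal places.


Yield = (moles product / moles consumed) * 100%
Yield = (54 / 65) * 100
Yield = 0.8308 * 100
Yield = 83.08%


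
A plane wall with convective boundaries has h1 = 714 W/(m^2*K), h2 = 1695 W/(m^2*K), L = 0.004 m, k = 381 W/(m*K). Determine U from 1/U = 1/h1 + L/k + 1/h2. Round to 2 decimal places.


1/U = 1/h1 + L/k + 1/h2
1/U = 1/714 + 0.004/381 + 1/1695
1/U = 0.0014005602 + 1.04987e-05 + 0.0005899705
1/U = 0.0020010294
U = 499.74 W/(m^2*K)


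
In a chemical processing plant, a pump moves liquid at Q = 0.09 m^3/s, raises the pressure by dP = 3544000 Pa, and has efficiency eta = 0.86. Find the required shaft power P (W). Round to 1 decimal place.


P = Q * dP / eta
P = 0.09 * 3544000 / 0.86
P = 318960.0 / 0.86
P = 370883.7 W


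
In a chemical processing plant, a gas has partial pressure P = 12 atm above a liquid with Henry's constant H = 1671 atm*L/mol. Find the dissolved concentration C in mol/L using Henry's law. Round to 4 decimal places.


C = P / H
C = 12 / 1671
C = 0.0072 mol/L


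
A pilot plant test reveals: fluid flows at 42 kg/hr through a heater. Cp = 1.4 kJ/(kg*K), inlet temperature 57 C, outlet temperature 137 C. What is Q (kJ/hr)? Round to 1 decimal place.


Q = m_dot * Cp * (T2 - T1)
Q = 42 * 1.4 * (137 - 57)
Q = 42 * 1.4 * 80
Q = 4704.0 kJ/hr


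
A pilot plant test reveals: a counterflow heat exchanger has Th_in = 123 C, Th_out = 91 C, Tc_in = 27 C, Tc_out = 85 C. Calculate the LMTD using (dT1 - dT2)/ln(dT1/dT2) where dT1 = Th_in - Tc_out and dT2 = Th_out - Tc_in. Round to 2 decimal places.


dT1 = Th_in - Tc_out = 123 - 85 = 38
dT2 = Th_out - Tc_in = 91 - 27 = 64
LMTD = (dT1 - dT2) / ln(dT1/dT2)
LMTD = (38 - 64) / ln(38/64)
LMTD = 49.88 K


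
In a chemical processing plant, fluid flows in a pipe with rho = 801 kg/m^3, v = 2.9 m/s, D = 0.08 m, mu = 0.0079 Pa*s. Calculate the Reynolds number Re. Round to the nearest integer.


Re = rho * v * D / mu
Re = 801 * 2.9 * 0.08 / 0.0079
Re = 185.832 / 0.0079
Re = 23523


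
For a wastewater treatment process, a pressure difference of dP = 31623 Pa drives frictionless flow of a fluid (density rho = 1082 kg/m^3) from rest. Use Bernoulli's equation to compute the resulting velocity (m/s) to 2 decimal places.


v = sqrt(2*dP/rho)
v = sqrt(2*31623/1082)
v = sqrt(58.452865)
v = 7.65 m/s


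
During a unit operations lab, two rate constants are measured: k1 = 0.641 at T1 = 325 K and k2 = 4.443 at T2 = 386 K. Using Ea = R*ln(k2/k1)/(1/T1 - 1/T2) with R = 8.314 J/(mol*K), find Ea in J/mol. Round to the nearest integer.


Ea = R * ln(k2/k1) / (1/T1 - 1/T2)
ln(k2/k1) = ln(4.443/0.641) = 1.9360556
1/T1 - 1/T2 = 1/325 - 1/386 = 0.000486249502
Ea = 8.314 * 1.9360556 / 0.000486249502
Ea = 33103 J/mol


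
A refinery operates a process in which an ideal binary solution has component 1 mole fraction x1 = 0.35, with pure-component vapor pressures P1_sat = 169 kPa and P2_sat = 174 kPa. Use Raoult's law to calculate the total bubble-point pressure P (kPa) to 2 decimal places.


P = x1*P1_sat + x2*P2_sat
x2 = 1 - x1 = 1 - 0.35 = 0.65
P = 0.35*169 + 0.65*174
P = 59.15 + 113.1
P = 172.25 kPa


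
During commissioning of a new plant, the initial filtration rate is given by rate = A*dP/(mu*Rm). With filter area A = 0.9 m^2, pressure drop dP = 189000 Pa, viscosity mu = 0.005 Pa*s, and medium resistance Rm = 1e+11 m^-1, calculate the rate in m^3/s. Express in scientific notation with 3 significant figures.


rate = A * dP / (mu * Rm)
rate = 0.9 * 189000 / (0.005 * 1e+11)
rate = 170100.0 / 5.000e+08
rate = 3.40e-04 m^3/s


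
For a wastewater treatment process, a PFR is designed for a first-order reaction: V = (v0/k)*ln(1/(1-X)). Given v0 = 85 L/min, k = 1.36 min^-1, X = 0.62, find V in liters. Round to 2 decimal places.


V = (v0/k) * ln(1/(1-X))
V = (85/1.36) * ln(1/(1-0.62))
V = 62.5 * ln(2.631579)
V = 62.5 * 0.967584
V = 60.47 L


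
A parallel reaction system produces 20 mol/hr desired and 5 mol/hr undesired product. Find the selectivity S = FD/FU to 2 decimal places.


S = desired product rate / undesired product rate
S = 20 / 5
S = 4.00


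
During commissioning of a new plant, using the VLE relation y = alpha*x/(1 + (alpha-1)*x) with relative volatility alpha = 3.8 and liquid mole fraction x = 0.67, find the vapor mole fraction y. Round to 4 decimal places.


y = alpha*x / (1 + (alpha-1)*x)
y = 3.8*0.67 / (1 + (3.8-1)*0.67)
y = 2.546 / (1 + 1.876)
y = 2.546 / 2.876
y = 0.8853


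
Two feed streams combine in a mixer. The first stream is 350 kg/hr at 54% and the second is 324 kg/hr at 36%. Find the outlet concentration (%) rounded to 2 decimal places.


Mass balance on solute: F1*x1 + F2*x2 = F3*x3
F3 = F1 + F2 = 350 + 324 = 674 kg/hr
x3 = (F1*x1 + F2*x2)/F3
x3 = (350*0.54 + 324*0.36) / 674
x3 = 45.35%


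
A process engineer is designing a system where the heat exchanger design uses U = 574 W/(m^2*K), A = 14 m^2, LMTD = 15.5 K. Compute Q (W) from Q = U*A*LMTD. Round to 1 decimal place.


Q = U * A * LMTD
Q = 574 * 14 * 15.5
Q = 124558.0 W


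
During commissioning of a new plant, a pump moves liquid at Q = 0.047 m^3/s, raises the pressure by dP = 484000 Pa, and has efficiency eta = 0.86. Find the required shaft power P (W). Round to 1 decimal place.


P = Q * dP / eta
P = 0.047 * 484000 / 0.86
P = 22748.0 / 0.86
P = 26451.2 W


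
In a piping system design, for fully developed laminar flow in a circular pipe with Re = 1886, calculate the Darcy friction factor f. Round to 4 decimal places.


f = 64 / Re
f = 64 / 1886
f = 0.0339


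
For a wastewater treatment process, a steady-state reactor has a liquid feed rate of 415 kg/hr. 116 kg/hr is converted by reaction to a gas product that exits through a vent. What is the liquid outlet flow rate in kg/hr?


Steady-state mass balance on the main outlet: F_out = F_in - F_removed
F_out = 415 - 116
F_out = 299 kg/hr


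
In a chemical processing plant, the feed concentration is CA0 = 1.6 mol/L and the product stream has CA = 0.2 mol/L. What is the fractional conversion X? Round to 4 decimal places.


X = (CA0 - CA) / CA0
X = (1.6 - 0.2) / 1.6
X = 1.4 / 1.6
X = 0.8750


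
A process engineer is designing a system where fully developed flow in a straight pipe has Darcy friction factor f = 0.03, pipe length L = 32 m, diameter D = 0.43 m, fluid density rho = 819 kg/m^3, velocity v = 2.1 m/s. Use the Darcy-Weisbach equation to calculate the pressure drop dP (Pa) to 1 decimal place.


dP = f * (L/D) * (rho*v^2/2)
dP = 0.03 * (32/0.43) * (819*2.1^2/2)
L/D = 74.41860465
rho*v^2/2 = 819*4.41/2 = 1805.895
dP = 0.03 * 74.41860465 * 1805.895
dP = 4031.8 Pa


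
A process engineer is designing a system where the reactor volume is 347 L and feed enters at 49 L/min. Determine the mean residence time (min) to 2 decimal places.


tau = V / v0
tau = 347 / 49
tau = 7.08 min


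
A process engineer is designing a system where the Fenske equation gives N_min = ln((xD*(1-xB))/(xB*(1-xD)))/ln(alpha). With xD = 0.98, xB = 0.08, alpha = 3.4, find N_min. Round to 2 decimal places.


N_min = ln((xD*(1-xB))/(xB*(1-xD))) / ln(alpha)
Numerator inside ln: 0.9016 / 0.0016 = 563.5
ln(563.5) = 6.334167
ln(alpha) = ln(3.4) = 1.223775
N_min = 6.334167 / 1.223775 = 5.18


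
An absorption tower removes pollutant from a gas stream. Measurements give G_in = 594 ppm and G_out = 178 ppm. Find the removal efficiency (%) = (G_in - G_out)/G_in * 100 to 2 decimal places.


Efficiency = (G_in - G_out) / G_in * 100%
Efficiency = (594 - 178) / 594 * 100
Efficiency = 416 / 594 * 100
Efficiency = 70.03%


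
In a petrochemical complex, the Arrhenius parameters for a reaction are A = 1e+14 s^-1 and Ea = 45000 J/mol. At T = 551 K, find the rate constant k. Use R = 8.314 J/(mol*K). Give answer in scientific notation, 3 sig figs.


k = A * exp(-Ea/(R*T))
k = 1e+14 * exp(-45000 / (8.314 * 551))
k = 1e+14 * exp(-9.823153)
k = 5.42e+09


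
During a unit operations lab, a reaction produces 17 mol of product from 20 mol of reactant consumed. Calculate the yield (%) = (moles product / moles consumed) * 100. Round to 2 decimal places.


Yield = (moles product / moles consumed) * 100%
Yield = (17 / 20) * 100
Yield = 0.85 * 100
Yield = 85.00%


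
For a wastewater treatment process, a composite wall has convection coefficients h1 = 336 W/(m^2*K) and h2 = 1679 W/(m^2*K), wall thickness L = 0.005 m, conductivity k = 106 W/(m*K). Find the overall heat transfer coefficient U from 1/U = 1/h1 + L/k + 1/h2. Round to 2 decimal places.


1/U = 1/h1 + L/k + 1/h2
1/U = 1/336 + 0.005/106 + 1/1679
1/U = 0.0029761905 + 4.71698e-05 + 0.0005955926
1/U = 0.0036189529
U = 276.32 W/(m^2*K)


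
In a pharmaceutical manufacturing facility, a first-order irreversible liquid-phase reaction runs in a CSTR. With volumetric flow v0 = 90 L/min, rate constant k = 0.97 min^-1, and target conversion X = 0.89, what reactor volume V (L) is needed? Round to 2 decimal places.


V = v0 * X / (k * (1 - X))
V = 90 * 0.89 / (0.97 * (1 - 0.89))
V = 80.1 / (0.97 * 0.11)
V = 80.1 / 0.1067
V = 750.70 L


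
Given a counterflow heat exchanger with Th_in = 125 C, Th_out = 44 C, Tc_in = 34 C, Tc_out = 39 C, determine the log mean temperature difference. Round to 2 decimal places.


dT1 = Th_in - Tc_out = 125 - 39 = 86
dT2 = Th_out - Tc_in = 44 - 34 = 10
LMTD = (dT1 - dT2) / ln(dT1/dT2)
LMTD = (86 - 10) / ln(86/10)
LMTD = 35.32 K


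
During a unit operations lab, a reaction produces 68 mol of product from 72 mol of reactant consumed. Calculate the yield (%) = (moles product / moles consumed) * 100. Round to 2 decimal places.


Yield = (moles product / moles consumed) * 100%
Yield = (68 / 72) * 100
Yield = 0.9444 * 100
Yield = 94.44%


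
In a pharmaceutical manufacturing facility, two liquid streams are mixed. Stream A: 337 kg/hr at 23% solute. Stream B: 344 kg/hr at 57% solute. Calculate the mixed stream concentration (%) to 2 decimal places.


Mass balance on solute: F1*x1 + F2*x2 = F3*x3
F3 = F1 + F2 = 337 + 344 = 681 kg/hr
x3 = (F1*x1 + F2*x2)/F3
x3 = (337*0.23 + 344*0.57) / 681
x3 = 40.17%


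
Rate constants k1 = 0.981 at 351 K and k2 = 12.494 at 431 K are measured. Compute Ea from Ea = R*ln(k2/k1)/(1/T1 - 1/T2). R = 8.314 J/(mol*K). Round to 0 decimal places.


Ea = R * ln(k2/k1) / (1/T1 - 1/T2)
ln(k2/k1) = ln(12.494/0.981) = 2.5444313
1/T1 - 1/T2 = 1/351 - 1/431 = 0.000528817234
Ea = 8.314 * 2.5444313 / 0.000528817234
Ea = 40003 J/mol


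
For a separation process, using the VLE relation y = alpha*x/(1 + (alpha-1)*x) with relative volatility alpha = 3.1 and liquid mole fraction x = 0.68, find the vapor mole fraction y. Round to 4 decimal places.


y = alpha*x / (1 + (alpha-1)*x)
y = 3.1*0.68 / (1 + (3.1-1)*0.68)
y = 2.108 / (1 + 1.428)
y = 2.108 / 2.428
y = 0.8682


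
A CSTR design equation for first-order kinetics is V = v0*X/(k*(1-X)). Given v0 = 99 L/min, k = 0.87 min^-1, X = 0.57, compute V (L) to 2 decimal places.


V = v0 * X / (k * (1 - X))
V = 99 * 0.57 / (0.87 * (1 - 0.57))
V = 56.43 / (0.87 * 0.43)
V = 56.43 / 0.3741
V = 150.84 L


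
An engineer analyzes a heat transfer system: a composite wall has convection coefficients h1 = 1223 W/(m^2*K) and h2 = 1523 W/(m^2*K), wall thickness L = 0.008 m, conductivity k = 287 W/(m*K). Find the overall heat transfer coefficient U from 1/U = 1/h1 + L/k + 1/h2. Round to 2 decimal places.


1/U = 1/h1 + L/k + 1/h2
1/U = 1/1223 + 0.008/287 + 1/1523
1/U = 0.0008176615 + 2.78746e-05 + 0.0006565988
1/U = 0.0015021349
U = 665.72 W/(m^2*K)


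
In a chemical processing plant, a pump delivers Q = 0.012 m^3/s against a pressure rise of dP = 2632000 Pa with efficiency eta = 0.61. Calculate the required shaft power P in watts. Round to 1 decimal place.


P = Q * dP / eta
P = 0.012 * 2632000 / 0.61
P = 31584.0 / 0.61
P = 51777.0 W


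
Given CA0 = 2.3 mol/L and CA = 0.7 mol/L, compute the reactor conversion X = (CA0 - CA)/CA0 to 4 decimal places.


X = (CA0 - CA) / CA0
X = (2.3 - 0.7) / 2.3
X = 1.6 / 2.3
X = 0.6957


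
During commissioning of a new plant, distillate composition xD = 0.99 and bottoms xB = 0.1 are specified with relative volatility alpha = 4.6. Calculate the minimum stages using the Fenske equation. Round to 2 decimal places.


N_min = ln((xD*(1-xB))/(xB*(1-xD))) / ln(alpha)
Numerator inside ln: 0.891 / 0.001 = 891.0
ln(891.0) = 6.792344
ln(alpha) = ln(4.6) = 1.526056
N_min = 6.792344 / 1.526056 = 4.45


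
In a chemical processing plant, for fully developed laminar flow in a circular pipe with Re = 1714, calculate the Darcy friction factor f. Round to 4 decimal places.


f = 64 / Re
f = 64 / 1714
f = 0.0373


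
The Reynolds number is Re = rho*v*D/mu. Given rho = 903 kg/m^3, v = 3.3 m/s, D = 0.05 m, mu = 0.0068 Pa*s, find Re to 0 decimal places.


Re = rho * v * D / mu
Re = 903 * 3.3 * 0.05 / 0.0068
Re = 148.995 / 0.0068
Re = 21911


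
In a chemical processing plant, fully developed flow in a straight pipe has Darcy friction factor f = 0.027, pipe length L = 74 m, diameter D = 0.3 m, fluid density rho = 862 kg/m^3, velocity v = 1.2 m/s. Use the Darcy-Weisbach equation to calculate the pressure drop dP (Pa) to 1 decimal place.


dP = f * (L/D) * (rho*v^2/2)
dP = 0.027 * (74/0.3) * (862*1.2^2/2)
L/D = 246.66666667
rho*v^2/2 = 862*1.44/2 = 620.64
dP = 0.027 * 246.66666667 * 620.64
dP = 4133.5 Pa


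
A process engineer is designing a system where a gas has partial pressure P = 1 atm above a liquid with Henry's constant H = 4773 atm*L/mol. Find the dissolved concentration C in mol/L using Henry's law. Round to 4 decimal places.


C = P / H
C = 1 / 4773
C = 0.0002 mol/L


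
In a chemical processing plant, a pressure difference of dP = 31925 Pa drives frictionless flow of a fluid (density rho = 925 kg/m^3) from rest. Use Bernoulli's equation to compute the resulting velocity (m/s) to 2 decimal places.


v = sqrt(2*dP/rho)
v = sqrt(2*31925/925)
v = sqrt(69.027027)
v = 8.31 m/s


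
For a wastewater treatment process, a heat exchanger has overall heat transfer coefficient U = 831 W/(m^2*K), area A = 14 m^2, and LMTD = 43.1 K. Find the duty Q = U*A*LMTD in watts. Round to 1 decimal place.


Q = U * A * LMTD
Q = 831 * 14 * 43.1
Q = 501425.4 W


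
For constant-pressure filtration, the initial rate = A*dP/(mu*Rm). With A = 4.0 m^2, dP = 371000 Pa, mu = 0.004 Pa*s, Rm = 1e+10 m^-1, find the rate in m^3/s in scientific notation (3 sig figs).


rate = A * dP / (mu * Rm)
rate = 4.0 * 371000 / (0.004 * 1e+10)
rate = 1484000.0 / 4.000e+07
rate = 3.71e-02 m^3/s


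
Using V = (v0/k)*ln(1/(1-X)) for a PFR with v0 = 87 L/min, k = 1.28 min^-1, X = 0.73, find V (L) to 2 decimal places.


V = (v0/k) * ln(1/(1-X))
V = (87/1.28) * ln(1/(1-0.73))
V = 67.96875 * ln(3.703704)
V = 67.96875 * 1.309333
V = 88.99 L


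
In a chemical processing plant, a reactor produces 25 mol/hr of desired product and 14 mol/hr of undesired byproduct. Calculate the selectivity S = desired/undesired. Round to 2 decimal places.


S = desired product rate / undesired product rate
S = 25 / 14
S = 1.79


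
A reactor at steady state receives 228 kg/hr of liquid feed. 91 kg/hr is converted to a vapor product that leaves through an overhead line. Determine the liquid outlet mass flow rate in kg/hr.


Steady-state mass balance on the main outlet: F_out = F_in - F_removed
F_out = 228 - 91
F_out = 137 kg/hr


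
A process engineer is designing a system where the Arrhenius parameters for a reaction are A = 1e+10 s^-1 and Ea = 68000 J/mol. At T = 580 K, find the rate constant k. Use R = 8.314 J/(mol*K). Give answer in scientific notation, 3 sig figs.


k = A * exp(-Ea/(R*T))
k = 1e+10 * exp(-68000 / (8.314 * 580))
k = 1e+10 * exp(-14.101681)
k = 7.51e+03


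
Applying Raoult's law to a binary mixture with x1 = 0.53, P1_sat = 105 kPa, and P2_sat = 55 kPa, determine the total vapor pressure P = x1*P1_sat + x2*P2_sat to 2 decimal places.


P = x1*P1_sat + x2*P2_sat
x2 = 1 - x1 = 1 - 0.53 = 0.47
P = 0.53*105 + 0.47*55
P = 55.65 + 25.85
P = 81.50 kPa


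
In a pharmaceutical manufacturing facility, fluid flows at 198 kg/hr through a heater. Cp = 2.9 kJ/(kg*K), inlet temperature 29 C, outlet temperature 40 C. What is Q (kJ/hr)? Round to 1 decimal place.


Q = m_dot * Cp * (T2 - T1)
Q = 198 * 2.9 * (40 - 29)
Q = 198 * 2.9 * 11
Q = 6316.2 kJ/hr


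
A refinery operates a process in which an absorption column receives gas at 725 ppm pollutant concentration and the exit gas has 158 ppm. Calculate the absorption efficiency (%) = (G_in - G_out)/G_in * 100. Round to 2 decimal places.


Efficiency = (G_in - G_out) / G_in * 100%
Efficiency = (725 - 158) / 725 * 100
Efficiency = 567 / 725 * 100
Efficiency = 78.21%


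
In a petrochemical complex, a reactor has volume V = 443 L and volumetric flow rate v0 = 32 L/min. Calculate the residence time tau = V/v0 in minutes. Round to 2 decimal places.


tau = V / v0
tau = 443 / 32
tau = 13.84 min


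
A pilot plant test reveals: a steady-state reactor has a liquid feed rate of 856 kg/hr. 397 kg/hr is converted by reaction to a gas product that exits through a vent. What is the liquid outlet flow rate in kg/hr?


Steady-state mass balance on the main outlet: F_out = F_in - F_removed
F_out = 856 - 397
F_out = 459 kg/hr


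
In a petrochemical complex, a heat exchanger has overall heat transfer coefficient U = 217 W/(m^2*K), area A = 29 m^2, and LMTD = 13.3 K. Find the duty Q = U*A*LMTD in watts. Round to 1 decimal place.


Q = U * A * LMTD
Q = 217 * 29 * 13.3
Q = 83696.9 W


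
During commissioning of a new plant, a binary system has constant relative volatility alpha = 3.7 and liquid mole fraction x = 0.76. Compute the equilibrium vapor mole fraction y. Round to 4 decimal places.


y = alpha*x / (1 + (alpha-1)*x)
y = 3.7*0.76 / (1 + (3.7-1)*0.76)
y = 2.812 / (1 + 2.052)
y = 2.812 / 3.052
y = 0.9214


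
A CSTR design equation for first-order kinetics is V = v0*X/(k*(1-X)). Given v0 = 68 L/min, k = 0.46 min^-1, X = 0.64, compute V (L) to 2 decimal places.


V = v0 * X / (k * (1 - X))
V = 68 * 0.64 / (0.46 * (1 - 0.64))
V = 43.52 / (0.46 * 0.36)
V = 43.52 / 0.1656
V = 262.80 L


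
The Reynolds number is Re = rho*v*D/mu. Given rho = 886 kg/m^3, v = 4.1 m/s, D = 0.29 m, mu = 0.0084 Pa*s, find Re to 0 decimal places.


Re = rho * v * D / mu
Re = 886 * 4.1 * 0.29 / 0.0084
Re = 1053.454 / 0.0084
Re = 125411


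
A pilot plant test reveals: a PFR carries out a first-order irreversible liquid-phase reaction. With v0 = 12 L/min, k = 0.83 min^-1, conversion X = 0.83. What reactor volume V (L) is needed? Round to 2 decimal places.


V = (v0/k) * ln(1/(1-X))
V = (12/0.83) * ln(1/(1-0.83))
V = 14.457831 * ln(5.882353)
V = 14.457831 * 1.771957
V = 25.62 L


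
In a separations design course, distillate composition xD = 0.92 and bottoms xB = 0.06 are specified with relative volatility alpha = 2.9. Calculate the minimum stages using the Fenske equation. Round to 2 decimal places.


N_min = ln((xD*(1-xB))/(xB*(1-xD))) / ln(alpha)
Numerator inside ln: 0.8648 / 0.0048 = 180.166667
ln(180.166667) = 5.193882
ln(alpha) = ln(2.9) = 1.064711
N_min = 5.193882 / 1.064711 = 4.88


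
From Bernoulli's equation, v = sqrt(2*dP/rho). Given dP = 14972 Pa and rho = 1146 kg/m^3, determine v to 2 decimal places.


v = sqrt(2*dP/rho)
v = sqrt(2*14972/1146)
v = sqrt(26.129145)
v = 5.11 m/s


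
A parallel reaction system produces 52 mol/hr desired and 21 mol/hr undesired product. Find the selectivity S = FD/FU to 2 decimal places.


S = desired product rate / undesired product rate
S = 52 / 21
S = 2.48


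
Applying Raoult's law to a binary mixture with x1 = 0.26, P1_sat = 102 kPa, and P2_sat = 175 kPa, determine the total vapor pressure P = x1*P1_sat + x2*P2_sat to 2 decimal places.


P = x1*P1_sat + x2*P2_sat
x2 = 1 - x1 = 1 - 0.26 = 0.74
P = 0.26*102 + 0.74*175
P = 26.52 + 129.5
P = 156.02 kPa


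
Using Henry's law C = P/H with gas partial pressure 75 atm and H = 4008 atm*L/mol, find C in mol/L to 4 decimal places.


C = P / H
C = 75 / 4008
C = 0.0187 mol/L


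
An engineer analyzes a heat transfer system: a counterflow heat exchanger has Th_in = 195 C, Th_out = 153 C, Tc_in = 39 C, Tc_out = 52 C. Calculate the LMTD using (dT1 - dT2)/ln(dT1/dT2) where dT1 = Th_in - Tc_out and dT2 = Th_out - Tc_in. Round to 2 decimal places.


dT1 = Th_in - Tc_out = 195 - 52 = 143
dT2 = Th_out - Tc_in = 153 - 39 = 114
LMTD = (dT1 - dT2) / ln(dT1/dT2)
LMTD = (143 - 114) / ln(143/114)
LMTD = 127.95 K


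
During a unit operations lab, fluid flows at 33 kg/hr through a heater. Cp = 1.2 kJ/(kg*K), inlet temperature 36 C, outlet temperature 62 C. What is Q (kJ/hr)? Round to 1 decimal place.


Q = m_dot * Cp * (T2 - T1)
Q = 33 * 1.2 * (62 - 36)
Q = 33 * 1.2 * 26
Q = 1029.6 kJ/hr


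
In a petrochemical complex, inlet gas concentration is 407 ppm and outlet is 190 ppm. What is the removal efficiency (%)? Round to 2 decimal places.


Efficiency = (G_in - G_out) / G_in * 100%
Efficiency = (407 - 190) / 407 * 100
Efficiency = 217 / 407 * 100
Efficiency = 53.32%


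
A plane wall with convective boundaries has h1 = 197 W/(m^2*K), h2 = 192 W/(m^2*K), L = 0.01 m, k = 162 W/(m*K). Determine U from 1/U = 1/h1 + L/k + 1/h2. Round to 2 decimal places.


1/U = 1/h1 + L/k + 1/h2
1/U = 1/197 + 0.01/162 + 1/192
1/U = 0.0050761421 + 6.17284e-05 + 0.0052083333
1/U = 0.0103462038
U = 96.65 W/(m^2*K)


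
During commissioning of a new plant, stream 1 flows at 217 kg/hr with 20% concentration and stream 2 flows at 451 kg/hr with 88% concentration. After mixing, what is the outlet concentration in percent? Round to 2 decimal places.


Mass balance on solute: F1*x1 + F2*x2 = F3*x3
F3 = F1 + F2 = 217 + 451 = 668 kg/hr
x3 = (F1*x1 + F2*x2)/F3
x3 = (217*0.2 + 451*0.88) / 668
x3 = 65.91%


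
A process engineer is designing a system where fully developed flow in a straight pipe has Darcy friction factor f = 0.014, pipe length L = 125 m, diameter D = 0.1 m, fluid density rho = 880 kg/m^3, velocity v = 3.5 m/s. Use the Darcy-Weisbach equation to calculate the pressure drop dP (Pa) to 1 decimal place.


dP = f * (L/D) * (rho*v^2/2)
dP = 0.014 * (125/0.1) * (880*3.5^2/2)
L/D = 1250.0
rho*v^2/2 = 880*12.25/2 = 5390.0
dP = 0.014 * 1250.0 * 5390.0
dP = 94325.0 Pa


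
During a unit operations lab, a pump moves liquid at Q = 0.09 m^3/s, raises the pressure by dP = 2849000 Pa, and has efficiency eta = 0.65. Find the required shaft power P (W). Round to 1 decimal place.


P = Q * dP / eta
P = 0.09 * 2849000 / 0.65
P = 256410.0 / 0.65
P = 394476.9 W


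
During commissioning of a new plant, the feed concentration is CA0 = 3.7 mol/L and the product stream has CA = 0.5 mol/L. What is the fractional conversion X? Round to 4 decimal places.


X = (CA0 - CA) / CA0
X = (3.7 - 0.5) / 3.7
X = 3.2 / 3.7
X = 0.8649


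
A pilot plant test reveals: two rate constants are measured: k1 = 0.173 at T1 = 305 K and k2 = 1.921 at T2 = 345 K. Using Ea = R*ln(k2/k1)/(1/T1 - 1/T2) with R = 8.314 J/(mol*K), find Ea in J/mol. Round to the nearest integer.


Ea = R * ln(k2/k1) / (1/T1 - 1/T2)
ln(k2/k1) = ln(1.921/0.173) = 2.4073096
1/T1 - 1/T2 = 1/305 - 1/345 = 0.0003801378
Ea = 8.314 * 2.4073096 / 0.0003801378
Ea = 52650 J/mol


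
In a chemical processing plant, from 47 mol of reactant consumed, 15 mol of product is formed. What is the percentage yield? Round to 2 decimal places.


Yield = (moles product / moles consumed) * 100%
Yield = (15 / 47) * 100
Yield = 0.3191 * 100
Yield = 31.91%


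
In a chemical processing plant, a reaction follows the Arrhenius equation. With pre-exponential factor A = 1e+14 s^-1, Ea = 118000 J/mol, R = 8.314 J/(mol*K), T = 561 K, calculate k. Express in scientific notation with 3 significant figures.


k = A * exp(-Ea/(R*T))
k = 1e+14 * exp(-118000 / (8.314 * 561))
k = 1e+14 * exp(-25.299336)
k = 1.03e+03


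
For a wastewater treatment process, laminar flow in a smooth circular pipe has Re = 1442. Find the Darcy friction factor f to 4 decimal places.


f = 64 / Re
f = 64 / 1442
f = 0.0444


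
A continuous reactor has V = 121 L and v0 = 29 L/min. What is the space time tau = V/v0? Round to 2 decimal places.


tau = V / v0
tau = 121 / 29
tau = 4.17 min


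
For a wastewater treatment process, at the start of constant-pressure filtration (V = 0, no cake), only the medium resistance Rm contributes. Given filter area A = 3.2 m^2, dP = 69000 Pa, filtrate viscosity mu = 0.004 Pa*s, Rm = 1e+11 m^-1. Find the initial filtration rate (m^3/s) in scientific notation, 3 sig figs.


rate = A * dP / (mu * Rm)
rate = 3.2 * 69000 / (0.004 * 1e+11)
rate = 220800.0 / 4.000e+08
rate = 5.52e-04 m^3/s


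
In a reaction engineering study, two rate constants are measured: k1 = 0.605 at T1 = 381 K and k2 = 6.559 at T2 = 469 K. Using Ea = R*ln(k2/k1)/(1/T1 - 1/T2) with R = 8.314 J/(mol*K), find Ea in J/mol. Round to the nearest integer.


Ea = R * ln(k2/k1) / (1/T1 - 1/T2)
ln(k2/k1) = ln(6.559/0.605) = 2.383365
1/T1 - 1/T2 = 1/381 - 1/469 = 0.000492475754
Ea = 8.314 * 2.383365 / 0.000492475754
Ea = 40236 J/mol


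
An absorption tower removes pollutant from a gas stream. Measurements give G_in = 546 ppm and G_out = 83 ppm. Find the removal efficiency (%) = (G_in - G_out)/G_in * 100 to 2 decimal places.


Efficiency = (G_in - G_out) / G_in * 100%
Efficiency = (546 - 83) / 546 * 100
Efficiency = 463 / 546 * 100
Efficiency = 84.80%


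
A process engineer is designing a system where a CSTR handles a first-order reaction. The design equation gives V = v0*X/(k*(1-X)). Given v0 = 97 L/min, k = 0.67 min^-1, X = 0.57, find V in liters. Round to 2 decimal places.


V = v0 * X / (k * (1 - X))
V = 97 * 0.57 / (0.67 * (1 - 0.57))
V = 55.29 / (0.67 * 0.43)
V = 55.29 / 0.2881
V = 191.91 L


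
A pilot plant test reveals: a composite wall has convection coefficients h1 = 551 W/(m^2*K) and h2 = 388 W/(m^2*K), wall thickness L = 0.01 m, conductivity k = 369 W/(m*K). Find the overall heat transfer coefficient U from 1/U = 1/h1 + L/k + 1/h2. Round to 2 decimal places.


1/U = 1/h1 + L/k + 1/h2
1/U = 1/551 + 0.01/369 + 1/388
1/U = 0.001814882 + 2.71003e-05 + 0.0025773196
1/U = 0.0044193019
U = 226.28 W/(m^2*K)


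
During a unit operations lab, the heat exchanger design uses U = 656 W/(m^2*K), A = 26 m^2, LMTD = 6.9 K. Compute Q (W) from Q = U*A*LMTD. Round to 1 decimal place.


Q = U * A * LMTD
Q = 656 * 26 * 6.9
Q = 117686.4 W


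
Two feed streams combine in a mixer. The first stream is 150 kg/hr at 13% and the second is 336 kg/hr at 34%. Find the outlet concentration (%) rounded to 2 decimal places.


Mass balance on solute: F1*x1 + F2*x2 = F3*x3
F3 = F1 + F2 = 150 + 336 = 486 kg/hr
x3 = (F1*x1 + F2*x2)/F3
x3 = (150*0.13 + 336*0.34) / 486
x3 = 27.52%


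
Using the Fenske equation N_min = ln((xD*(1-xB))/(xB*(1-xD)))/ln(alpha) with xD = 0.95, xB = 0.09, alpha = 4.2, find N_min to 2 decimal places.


N_min = ln((xD*(1-xB))/(xB*(1-xD))) / ln(alpha)
Numerator inside ln: 0.8645 / 0.0045 = 192.111111
ln(192.111111) = 5.258074
ln(alpha) = ln(4.2) = 1.435085
N_min = 5.258074 / 1.435085 = 3.66


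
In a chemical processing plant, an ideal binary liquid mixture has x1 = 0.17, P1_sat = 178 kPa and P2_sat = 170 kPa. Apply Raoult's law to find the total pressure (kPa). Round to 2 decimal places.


P = x1*P1_sat + x2*P2_sat
x2 = 1 - x1 = 1 - 0.17 = 0.83
P = 0.17*178 + 0.83*170
P = 30.26 + 141.1
P = 171.36 kPa


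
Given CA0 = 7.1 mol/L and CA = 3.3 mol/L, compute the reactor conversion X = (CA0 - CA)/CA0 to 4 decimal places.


X = (CA0 - CA) / CA0
X = (7.1 - 3.3) / 7.1
X = 3.8 / 7.1
X = 0.5352


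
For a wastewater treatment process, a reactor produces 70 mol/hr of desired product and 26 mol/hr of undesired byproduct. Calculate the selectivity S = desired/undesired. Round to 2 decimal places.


S = desired product rate / undesired product rate
S = 70 / 26
S = 2.69


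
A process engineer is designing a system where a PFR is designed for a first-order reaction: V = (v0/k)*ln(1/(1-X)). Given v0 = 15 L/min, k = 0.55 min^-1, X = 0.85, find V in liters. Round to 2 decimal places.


V = (v0/k) * ln(1/(1-X))
V = (15/0.55) * ln(1/(1-0.85))
V = 27.272727 * ln(6.666667)
V = 27.272727 * 1.89712
V = 51.74 L


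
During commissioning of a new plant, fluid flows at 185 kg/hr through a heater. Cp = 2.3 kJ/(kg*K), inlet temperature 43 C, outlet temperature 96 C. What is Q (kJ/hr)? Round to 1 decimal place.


Q = m_dot * Cp * (T2 - T1)
Q = 185 * 2.3 * (96 - 43)
Q = 185 * 2.3 * 53
Q = 22551.5 kJ/hr


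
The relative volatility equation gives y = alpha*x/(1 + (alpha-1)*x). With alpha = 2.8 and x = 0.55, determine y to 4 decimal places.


y = alpha*x / (1 + (alpha-1)*x)
y = 2.8*0.55 / (1 + (2.8-1)*0.55)
y = 1.54 / (1 + 0.99)
y = 1.54 / 1.99
y = 0.7739


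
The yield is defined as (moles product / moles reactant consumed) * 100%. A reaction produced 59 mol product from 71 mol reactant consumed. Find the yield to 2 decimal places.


Yield = (moles product / moles consumed) * 100%
Yield = (59 / 71) * 100
Yield = 0.831 * 100
Yield = 83.10%


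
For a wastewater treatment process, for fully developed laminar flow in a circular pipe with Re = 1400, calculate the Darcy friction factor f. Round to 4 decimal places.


f = 64 / Re
f = 64 / 1400
f = 0.0457


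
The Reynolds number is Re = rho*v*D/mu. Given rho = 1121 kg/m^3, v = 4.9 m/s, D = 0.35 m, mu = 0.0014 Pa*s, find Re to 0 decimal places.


Re = rho * v * D / mu
Re = 1121 * 4.9 * 0.35 / 0.0014
Re = 1922.515 / 0.0014
Re = 1373225


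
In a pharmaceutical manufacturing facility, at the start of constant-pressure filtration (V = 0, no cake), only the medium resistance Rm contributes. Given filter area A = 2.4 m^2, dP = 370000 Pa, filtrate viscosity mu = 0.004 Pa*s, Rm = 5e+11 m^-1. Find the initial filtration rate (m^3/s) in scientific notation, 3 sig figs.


rate = A * dP / (mu * Rm)
rate = 2.4 * 370000 / (0.004 * 5e+11)
rate = 888000.0 / 2.000e+09
rate = 4.44e-04 m^3/s


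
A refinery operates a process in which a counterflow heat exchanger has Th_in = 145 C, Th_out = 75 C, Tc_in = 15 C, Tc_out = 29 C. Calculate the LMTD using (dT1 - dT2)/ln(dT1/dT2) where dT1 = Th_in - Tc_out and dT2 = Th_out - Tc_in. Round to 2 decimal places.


dT1 = Th_in - Tc_out = 145 - 29 = 116
dT2 = Th_out - Tc_in = 75 - 15 = 60
LMTD = (dT1 - dT2) / ln(dT1/dT2)
LMTD = (116 - 60) / ln(116/60)
LMTD = 84.95 K


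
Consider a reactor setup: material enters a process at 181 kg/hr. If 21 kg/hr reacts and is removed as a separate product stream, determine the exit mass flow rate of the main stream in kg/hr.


Steady-state mass balance on the main outlet: F_out = F_in - F_removed
F_out = 181 - 21
F_out = 160 kg/hr


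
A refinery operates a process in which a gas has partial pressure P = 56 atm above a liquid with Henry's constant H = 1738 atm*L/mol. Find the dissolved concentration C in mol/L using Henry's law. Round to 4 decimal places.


C = P / H
C = 56 / 1738
C = 0.0322 mol/L


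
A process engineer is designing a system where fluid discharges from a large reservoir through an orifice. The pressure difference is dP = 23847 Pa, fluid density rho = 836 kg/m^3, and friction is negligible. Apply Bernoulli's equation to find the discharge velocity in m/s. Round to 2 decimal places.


v = sqrt(2*dP/rho)
v = sqrt(2*23847/836)
v = sqrt(57.050239)
v = 7.55 m/s


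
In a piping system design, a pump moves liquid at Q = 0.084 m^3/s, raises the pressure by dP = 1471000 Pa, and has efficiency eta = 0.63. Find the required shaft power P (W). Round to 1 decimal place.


P = Q * dP / eta
P = 0.084 * 1471000 / 0.63
P = 123564.0 / 0.63
P = 196133.3 W


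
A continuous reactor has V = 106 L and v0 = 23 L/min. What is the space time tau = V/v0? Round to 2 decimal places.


tau = V / v0
tau = 106 / 23
tau = 4.61 min


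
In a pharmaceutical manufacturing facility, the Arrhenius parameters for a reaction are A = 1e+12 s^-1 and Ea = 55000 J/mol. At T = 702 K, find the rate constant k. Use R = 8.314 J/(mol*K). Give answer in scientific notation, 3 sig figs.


k = A * exp(-Ea/(R*T))
k = 1e+12 * exp(-55000 / (8.314 * 702))
k = 1e+12 * exp(-9.423572)
k = 8.08e+07


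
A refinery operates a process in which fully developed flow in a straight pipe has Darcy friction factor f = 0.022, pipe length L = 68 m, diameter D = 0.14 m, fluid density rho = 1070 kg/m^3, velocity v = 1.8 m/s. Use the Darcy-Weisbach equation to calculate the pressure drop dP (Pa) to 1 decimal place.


dP = f * (L/D) * (rho*v^2/2)
dP = 0.022 * (68/0.14) * (1070*1.8^2/2)
L/D = 485.71428571
rho*v^2/2 = 1070*3.24/2 = 1733.4
dP = 0.022 * 485.71428571 * 1733.4
dP = 18522.6 Pa


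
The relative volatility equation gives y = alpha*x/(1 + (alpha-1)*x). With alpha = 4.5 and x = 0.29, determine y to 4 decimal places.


y = alpha*x / (1 + (alpha-1)*x)
y = 4.5*0.29 / (1 + (4.5-1)*0.29)
y = 1.305 / (1 + 1.015)
y = 1.305 / 2.015
y = 0.6476


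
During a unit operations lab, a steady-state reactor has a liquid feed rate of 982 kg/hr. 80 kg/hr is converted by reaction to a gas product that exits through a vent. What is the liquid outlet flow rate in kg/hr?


Steady-state mass balance on the main outlet: F_out = F_in - F_removed
F_out = 982 - 80
F_out = 902 kg/hr


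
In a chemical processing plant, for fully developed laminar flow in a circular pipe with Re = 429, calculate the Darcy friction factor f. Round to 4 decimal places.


f = 64 / Re
f = 64 / 429
f = 0.1492


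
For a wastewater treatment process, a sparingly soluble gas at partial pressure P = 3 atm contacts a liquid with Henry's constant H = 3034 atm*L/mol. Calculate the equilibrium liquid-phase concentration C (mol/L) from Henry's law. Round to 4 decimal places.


C = P / H
C = 3 / 3034
C = 0.0010 mol/L


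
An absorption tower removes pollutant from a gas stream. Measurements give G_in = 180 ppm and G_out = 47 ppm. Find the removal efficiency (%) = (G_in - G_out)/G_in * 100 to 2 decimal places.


Efficiency = (G_in - G_out) / G_in * 100%
Efficiency = (180 - 47) / 180 * 100
Efficiency = 133 / 180 * 100
Efficiency = 73.89%


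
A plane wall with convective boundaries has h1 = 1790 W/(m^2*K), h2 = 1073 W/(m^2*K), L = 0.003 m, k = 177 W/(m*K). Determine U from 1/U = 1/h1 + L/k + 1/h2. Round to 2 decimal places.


1/U = 1/h1 + L/k + 1/h2
1/U = 1/1790 + 0.003/177 + 1/1073
1/U = 0.0005586592 + 1.69492e-05 + 0.0009319664
1/U = 0.0015075748
U = 663.32 W/(m^2*K)


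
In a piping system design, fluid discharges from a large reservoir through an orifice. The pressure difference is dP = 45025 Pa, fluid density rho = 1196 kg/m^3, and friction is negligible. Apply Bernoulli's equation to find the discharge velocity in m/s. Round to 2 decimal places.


v = sqrt(2*dP/rho)
v = sqrt(2*45025/1196)
v = sqrt(75.292642)
v = 8.68 m/s


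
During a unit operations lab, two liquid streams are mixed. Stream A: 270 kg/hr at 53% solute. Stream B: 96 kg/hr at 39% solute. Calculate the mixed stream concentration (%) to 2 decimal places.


Mass balance on solute: F1*x1 + F2*x2 = F3*x3
F3 = F1 + F2 = 270 + 96 = 366 kg/hr
x3 = (F1*x1 + F2*x2)/F3
x3 = (270*0.53 + 96*0.39) / 366
x3 = 49.33%


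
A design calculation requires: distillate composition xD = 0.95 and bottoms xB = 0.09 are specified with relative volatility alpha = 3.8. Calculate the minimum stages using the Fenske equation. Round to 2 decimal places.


N_min = ln((xD*(1-xB))/(xB*(1-xD))) / ln(alpha)
Numerator inside ln: 0.8645 / 0.0045 = 192.111111
ln(192.111111) = 5.258074
ln(alpha) = ln(3.8) = 1.335001
N_min = 5.258074 / 1.335001 = 3.94


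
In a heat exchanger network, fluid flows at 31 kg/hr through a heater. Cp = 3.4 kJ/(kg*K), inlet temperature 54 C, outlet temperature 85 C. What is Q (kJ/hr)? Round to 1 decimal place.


Q = m_dot * Cp * (T2 - T1)
Q = 31 * 3.4 * (85 - 54)
Q = 31 * 3.4 * 31
Q = 3267.4 kJ/hr


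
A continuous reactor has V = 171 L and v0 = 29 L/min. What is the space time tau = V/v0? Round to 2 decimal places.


tau = V / v0
tau = 171 / 29
tau = 5.90 min


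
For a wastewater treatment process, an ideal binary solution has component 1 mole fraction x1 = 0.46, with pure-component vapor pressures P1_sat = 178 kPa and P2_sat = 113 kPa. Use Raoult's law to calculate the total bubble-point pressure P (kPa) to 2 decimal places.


P = x1*P1_sat + x2*P2_sat
x2 = 1 - x1 = 1 - 0.46 = 0.54
P = 0.46*178 + 0.54*113
P = 81.88 + 61.02
P = 142.90 kPa
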